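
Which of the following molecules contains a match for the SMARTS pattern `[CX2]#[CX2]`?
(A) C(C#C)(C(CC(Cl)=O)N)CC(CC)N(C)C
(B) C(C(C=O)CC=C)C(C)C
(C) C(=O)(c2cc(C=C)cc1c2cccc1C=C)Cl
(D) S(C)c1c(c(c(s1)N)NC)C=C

[CX2]#[CX2] describes a carbon-carbon triple bond (an alkyne).
(A) contains an ethynyl group (-C#CH), which satisfies every atom and bond constraint.
(B) has a vinyl group (-CH=CH2) but the C=C is a double bond; both carbons are CX3, not CX2.
(C) has a vinyl group (-CH=CH2) but the C=C is a double bond; both carbons are CX3, not CX2.
(D) has a vinyl group (-CH=CH2) but the C=C is a double bond; both carbons are CX3, not CX2.
So the answer is (A).

A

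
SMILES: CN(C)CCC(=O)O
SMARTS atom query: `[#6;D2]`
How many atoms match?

The query [#6;D2] means: any carbon bonded to exactly two heavy atoms.
Check the 8 heavy atoms by environment: 2× C (D2) → match; 1× C (D3) → no; 2× O (D1) → no; 1× N (D3) → no; 2× C (D1) → no.
That gives 2 matching atoms.

2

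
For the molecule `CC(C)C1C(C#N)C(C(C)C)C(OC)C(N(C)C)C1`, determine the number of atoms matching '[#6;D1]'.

The query [#6;D1] means: carbon bonded to exactly one heavy atom.
Check the 19 heavy atoms by environment: 7× C (D3) → no; 2× C (D2) → no; 7× C (D1) → match; 1× O (D2) → no; 1× N (D1) → no; 1× N (D3) → no.
That gives 7 matching atoms.

7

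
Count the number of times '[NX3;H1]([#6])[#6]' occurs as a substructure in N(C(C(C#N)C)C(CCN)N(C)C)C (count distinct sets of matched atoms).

[NX3;H1]([#6])[#6] is the SMARTS for a secondary amine: a trivalent nitrogen with one H, bonded to two carbons.
Exactly one fragment in the molecule meets all constraints, giving 1 match.

1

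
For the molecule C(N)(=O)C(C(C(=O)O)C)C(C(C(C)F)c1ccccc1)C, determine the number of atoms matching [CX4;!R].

8

The query [CX4;!R] means: aliphatic carbon with four total connections, not in a ring.
Check the 21 heavy atoms by environment: 8× C (X4, acyclic) → match; 6× c (aromatic, X3, in 6-ring) → no; 2× C (X3, acyclic) → no; 2× O (X1, acyclic) → no; 1× O (X2, acyclic) → no; 1× N (X3, acyclic) → no; 1× F (X1, acyclic) → no.
That gives 8 matching atoms.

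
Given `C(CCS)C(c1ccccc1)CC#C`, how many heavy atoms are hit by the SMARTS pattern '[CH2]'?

4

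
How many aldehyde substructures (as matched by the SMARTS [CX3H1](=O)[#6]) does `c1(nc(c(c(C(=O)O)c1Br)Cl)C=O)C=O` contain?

2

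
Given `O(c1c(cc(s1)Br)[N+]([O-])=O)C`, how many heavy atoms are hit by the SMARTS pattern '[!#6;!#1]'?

6

Check the 11 heavy atoms by environment: 1× s (aromatic) → match; 4× c (aromatic) → no; 1× N (charge +1) → match; 1× O (charge -1) → match; 2× O → match; 1× C → no; 1× Br → match.
Summing the matching environments: 1 + 1 + 1 + 2 + 1 = 6 matching atoms.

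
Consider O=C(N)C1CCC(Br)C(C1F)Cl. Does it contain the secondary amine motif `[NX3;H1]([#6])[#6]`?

No

The pattern [NX3;H1]([#6])[#6] describes a trivalent nitrogen with one H, bonded to two carbons — a secondary amine.
The closest candidate here is a primary amide (-C(=O)NH2), but the -C(=O)NH2 nitrogen has H2, not H1. No other fragment satisfies the full query, so there is no match.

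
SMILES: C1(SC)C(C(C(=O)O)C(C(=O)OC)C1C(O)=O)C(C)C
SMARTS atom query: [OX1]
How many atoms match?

The query [OX1] means: aliphatic oxygen with one total connection — typically a carbonyl =O or an oxide.
Check the 20 heavy atoms by environment: 10× C (X4) → no; 3× C (X3) → no; 3× O (X1) → match; 3× O (X2) → no; 1× S (X2) → no.
That gives 3 matching atoms.

3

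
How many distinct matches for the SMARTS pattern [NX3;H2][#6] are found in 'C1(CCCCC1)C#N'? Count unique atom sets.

0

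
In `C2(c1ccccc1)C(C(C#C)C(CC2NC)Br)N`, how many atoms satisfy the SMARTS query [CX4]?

7

The query [CX4] means: C with X4: aliphatic carbon with exactly 4 total connections (bonds + H).
Check the 18 heavy atoms by environment: 7× C (X4) → match; 2× C (X2) → no; 2× N (X3) → no; 6× c (aromatic, X3) → no; 1× Br (X1) → no.
That gives 7 matching atoms.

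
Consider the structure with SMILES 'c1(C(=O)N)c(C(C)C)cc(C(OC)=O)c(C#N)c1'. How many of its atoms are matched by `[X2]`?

2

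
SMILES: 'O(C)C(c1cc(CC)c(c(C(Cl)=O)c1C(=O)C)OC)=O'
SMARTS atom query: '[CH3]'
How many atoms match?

4

Check the 20 heavy atoms by environment: 5× c (aromatic, H0) → no; 1× c (aromatic, H1) → no; 3× C (H0) → no; 5× O (H0) → no; 1× Cl (H0) → no; 1× C (H2) → no; 4× C (H3) → match.
That gives 4 matching atoms.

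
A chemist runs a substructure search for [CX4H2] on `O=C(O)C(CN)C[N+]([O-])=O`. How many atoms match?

Check the 10 heavy atoms by environment: 2× C (H2, X4) → match; 1× C (H1, X4) → no; 1× N (H2, X3) → no; 1× N (charge +1, H0, X3) → no; 1× O (charge -1, H0, X1) → no; 2× O (H0, X1) → no; 1× C (H0, X3) → no; 1× O (H1, X2) → no.
That gives 2 matching atoms.

2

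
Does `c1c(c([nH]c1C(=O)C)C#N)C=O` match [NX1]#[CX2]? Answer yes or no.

Yes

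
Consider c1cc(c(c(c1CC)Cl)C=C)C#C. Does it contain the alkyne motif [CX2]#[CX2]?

The pattern [CX2]#[CX2] describes a carbon-carbon triple bond — an alkyne.
The molecule carries an ethynyl group (-C#CH), whose atoms satisfy every constraint of the query, so the pattern matches.

Yes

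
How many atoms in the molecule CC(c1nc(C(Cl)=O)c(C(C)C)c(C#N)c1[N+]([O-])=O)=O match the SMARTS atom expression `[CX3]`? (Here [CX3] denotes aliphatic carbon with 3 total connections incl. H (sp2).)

The query [CX3] means: C with X3: aliphatic carbon with exactly 3 total connections.
Check the 20 heavy atoms by environment: 1× n (aromatic, X2) → no; 5× c (aromatic, X3) → no; 1× C (X2) → no; 1× N (X1) → no; 2× C (X3) → match; 3× O (X1) → no; 1× Cl (X1) → no; 4× C (X4) → no; 1× N (charge +1, X3) → no; 1× O (charge -1, X1) → no.
That gives 2 matching atoms.

2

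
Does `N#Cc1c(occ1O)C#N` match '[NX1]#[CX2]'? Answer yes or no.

Yes

The pattern [NX1]#[CX2] describes a nitrogen triple-bonded to a two-connected carbon — a nitrile.
The molecule carries a nitrile (-C#N), whose atoms satisfy every constraint of the query, so the pattern matches.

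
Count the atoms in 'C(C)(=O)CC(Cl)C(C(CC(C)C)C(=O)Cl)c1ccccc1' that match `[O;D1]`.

The query [O;D1] means: aliphatic oxygen bonded to exactly one heavy atom.
Check the 21 heavy atoms by environment: 2× C (D2) → no; 6× C (D3) → no; 2× O (D1) → match; 2× Cl (D1) → no; 3× C (D1) → no; 1× c (aromatic, D3) → no; 5× c (aromatic, D2) → no.
That gives 2 matching atoms.

2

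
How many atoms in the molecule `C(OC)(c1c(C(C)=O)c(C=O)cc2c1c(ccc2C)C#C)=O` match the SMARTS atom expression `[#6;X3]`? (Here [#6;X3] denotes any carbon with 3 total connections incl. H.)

13

The query [#6;X3] means: any carbon (aromatic or not) with three total connections.
Check the 22 heavy atoms by environment: 10× c (aromatic, X3) → match; 2× C (X2) → no; 3× C (X3) → match; 3× O (X1) → no; 1× O (X2) → no; 3× C (X4) → no.
Summing the matching environments: 10 + 3 = 13 matching atoms.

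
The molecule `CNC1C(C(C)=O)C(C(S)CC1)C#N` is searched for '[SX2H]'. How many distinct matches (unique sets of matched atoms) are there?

1

[SX2H] is the SMARTS for a thiol: an aliphatic sulfur with two connections, one being H.
Exactly one fragment in the molecule meets all constraints, giving 1 match.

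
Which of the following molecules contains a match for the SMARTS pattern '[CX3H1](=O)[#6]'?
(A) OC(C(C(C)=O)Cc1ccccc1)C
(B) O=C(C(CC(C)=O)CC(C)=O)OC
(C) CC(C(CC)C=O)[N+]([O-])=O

C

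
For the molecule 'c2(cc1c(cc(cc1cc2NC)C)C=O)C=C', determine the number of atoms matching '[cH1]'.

4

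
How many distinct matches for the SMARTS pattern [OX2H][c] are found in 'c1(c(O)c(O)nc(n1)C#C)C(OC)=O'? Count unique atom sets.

2

[OX2H][c] is the SMARTS for a phenol: a hydroxyl oxygen attached to an aromatic carbon.
The molecule carries 2 separate instances of a hydroxyl group (-OH) meeting every constraint; each maps to a distinct set of atoms, giving 2 matches.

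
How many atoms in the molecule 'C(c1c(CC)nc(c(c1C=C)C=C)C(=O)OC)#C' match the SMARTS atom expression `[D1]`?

The query [D1] means: atom with exactly one heavy-atom neighbour (degree 1).
Check the 18 heavy atoms by environment: 1× n (aromatic, D2) → no; 5× c (aromatic, D3) → no; 1× C (D3) → no; 1× O (D1) → match; 1× O (D2) → no; 5× C (D1) → match; 4× C (D2) → no.
Summing the matching environments: 1 + 5 = 6 matching atoms.

6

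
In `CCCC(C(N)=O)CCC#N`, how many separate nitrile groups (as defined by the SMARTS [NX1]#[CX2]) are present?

1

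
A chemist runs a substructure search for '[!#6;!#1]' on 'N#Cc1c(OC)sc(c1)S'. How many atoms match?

4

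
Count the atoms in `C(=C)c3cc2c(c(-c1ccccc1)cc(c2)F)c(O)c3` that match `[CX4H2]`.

Check the 20 heavy atoms by environment: 7× c (aromatic, H0, X3) → no; 9× c (aromatic, H1, X3) → no; 1× C (H1, X3) → no; 1× C (H2, X3) → no; 1× O (H1, X2) → no; 1× F (H0, X1) → no.
No environment satisfies the query, so 0 matching atoms.

0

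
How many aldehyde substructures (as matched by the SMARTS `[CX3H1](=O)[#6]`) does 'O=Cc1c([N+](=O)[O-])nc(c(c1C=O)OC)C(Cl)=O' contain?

2

[CX3H1](=O)[#6] is the SMARTS for an aldehyde: an sp2 carbon with one H, double-bonded to O and single-bonded to carbon.
The molecule carries 2 separate instances of an aldehyde (-CHO) meeting every constraint; each maps to a distinct set of atoms, giving 2 matches.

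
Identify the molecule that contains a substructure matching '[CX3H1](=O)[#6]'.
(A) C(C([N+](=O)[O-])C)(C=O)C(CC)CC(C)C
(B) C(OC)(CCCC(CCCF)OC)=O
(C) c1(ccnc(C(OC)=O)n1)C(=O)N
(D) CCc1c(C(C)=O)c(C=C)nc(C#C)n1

A

[CX3H1](=O)[#6] describes an sp2 carbon with one H, double-bonded to O and single-bonded to carbon (an aldehyde).
(A) contains an aldehyde (-CHO), which satisfies every atom and bond constraint.
(B) has a methyl-ester group (-C(=O)OCH3) but the carbonyl carbon has H0, not H1.
(C) has a methyl-ester group (-C(=O)OCH3) but the carbonyl carbon has H0, not H1.
(D) has an acetyl/ketone group (-C(=O)CH3) but the carbonyl carbon has H0 (two carbon neighbours), not H1.
So the answer is (A).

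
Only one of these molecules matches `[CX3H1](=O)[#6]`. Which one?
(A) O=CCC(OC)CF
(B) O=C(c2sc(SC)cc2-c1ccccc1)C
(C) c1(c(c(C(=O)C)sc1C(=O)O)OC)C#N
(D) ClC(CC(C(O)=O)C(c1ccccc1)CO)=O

[CX3H1](=O)[#6] describes an sp2 carbon with one H, double-bonded to O and single-bonded to carbon (an aldehyde).
(A) contains an aldehyde (-CHO), which satisfies every atom and bond constraint.
(B) has an acetyl/ketone group (-C(=O)CH3) but the carbonyl carbon has H0 (two carbon neighbours), not H1.
(C) has an acetyl/ketone group (-C(=O)CH3) but the carbonyl carbon has H0 (two carbon neighbours), not H1.
(D) has a carboxylic acid group (-C(=O)OH) but the carbonyl carbon has H0 and is bonded to O, not H1.
So the answer is (A).

A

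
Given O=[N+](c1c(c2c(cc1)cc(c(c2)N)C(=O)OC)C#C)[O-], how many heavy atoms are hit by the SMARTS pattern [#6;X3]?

11

The query [#6;X3] means: any carbon (aromatic or not) with three total connections.
Check the 20 heavy atoms by environment: 10× c (aromatic, X3) → match; 2× C (X2) → no; 1× C (X3) → match; 2× O (X1) → no; 1× O (X2) → no; 1× C (X4) → no; 1× N (charge +1, X3) → no; 1× O (charge -1, X1) → no; 1× N (X3) → no.
Summing the matching environments: 10 + 1 = 11 matching atoms.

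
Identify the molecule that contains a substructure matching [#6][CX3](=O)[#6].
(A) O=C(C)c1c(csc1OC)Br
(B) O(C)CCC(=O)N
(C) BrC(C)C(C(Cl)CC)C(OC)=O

A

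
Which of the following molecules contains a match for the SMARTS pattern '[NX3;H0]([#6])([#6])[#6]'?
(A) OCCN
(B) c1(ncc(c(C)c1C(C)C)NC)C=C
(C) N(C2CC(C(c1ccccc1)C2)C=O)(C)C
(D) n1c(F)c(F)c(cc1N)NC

C

[NX3;H0]([#6])([#6])[#6] describes a trivalent nitrogen with no H, bonded to three carbons (a tertiary amine).
(A) has a primary amino group (-NH2) but the nitrogen has H2, not H0 with three carbons.
(B) has an N-methylamino group (-NHCH3) but the nitrogen still has one H (H1), not H0.
(C) contains a dimethylamino group (-N(CH3)2), which satisfies every atom and bond constraint.
(D) has a primary amino group (-NH2) but the nitrogen has H2, not H0 with three carbons.
So the answer is (C).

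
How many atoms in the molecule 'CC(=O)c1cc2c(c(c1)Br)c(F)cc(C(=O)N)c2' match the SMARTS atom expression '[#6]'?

13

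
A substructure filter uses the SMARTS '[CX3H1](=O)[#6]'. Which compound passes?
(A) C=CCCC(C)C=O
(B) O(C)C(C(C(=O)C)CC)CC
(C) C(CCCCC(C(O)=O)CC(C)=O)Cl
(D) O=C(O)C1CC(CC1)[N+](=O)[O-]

[CX3H1](=O)[#6] describes an sp2 carbon with one H, double-bonded to O and single-bonded to carbon (an aldehyde).
(A) contains an aldehyde (-CHO), which satisfies every atom and bond constraint.
(B) has an acetyl/ketone group (-C(=O)CH3) but the carbonyl carbon has H0 (two carbon neighbours), not H1.
(C) has an acetyl/ketone group (-C(=O)CH3) but the carbonyl carbon has H0 (two carbon neighbours), not H1.
(D) has a carboxylic acid group (-C(=O)OH) but the carbonyl carbon has H0 and is bonded to O, not H1.
So the answer is (A).

A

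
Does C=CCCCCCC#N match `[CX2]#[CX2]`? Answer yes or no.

The pattern [CX2]#[CX2] describes a carbon-carbon triple bond — an alkyne.
The closest candidate here is a vinyl group (-CH=CH2), but the C=C is a double bond; both carbons are CX3, not CX2. No other fragment satisfies the full query, so there is no match.

No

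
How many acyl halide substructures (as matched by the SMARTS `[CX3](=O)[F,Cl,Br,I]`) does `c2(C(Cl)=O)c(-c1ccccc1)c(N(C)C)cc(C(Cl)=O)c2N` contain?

2

[CX3](=O)[F,Cl,Br,I] is the SMARTS for an acyl halide: a carbonyl carbon bonded to a halogen.
The molecule carries 2 separate instances of an acyl chloride (-C(=O)Cl) meeting every constraint; each maps to a distinct set of atoms, giving 2 matches.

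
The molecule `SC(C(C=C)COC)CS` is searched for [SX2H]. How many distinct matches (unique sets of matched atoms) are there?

[SX2H] is the SMARTS for a thiol: an aliphatic sulfur with two connections, one being H.
The molecule carries 2 separate instances of a thiol (-SH) meeting every constraint; each maps to a distinct set of atoms, giving 2 matches.

2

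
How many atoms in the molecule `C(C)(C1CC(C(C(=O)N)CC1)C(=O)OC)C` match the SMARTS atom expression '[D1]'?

6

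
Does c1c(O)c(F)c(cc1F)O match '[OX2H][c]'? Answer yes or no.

Yes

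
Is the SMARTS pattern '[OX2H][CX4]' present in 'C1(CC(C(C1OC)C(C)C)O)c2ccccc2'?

The pattern [OX2H][CX4] describes a hydroxyl oxygen bound to an sp3 (X4) carbon — an aliphatic alcohol.
The molecule carries a hydroxyl group (-OH), whose atoms satisfy every constraint of the query, so the pattern matches.

Yes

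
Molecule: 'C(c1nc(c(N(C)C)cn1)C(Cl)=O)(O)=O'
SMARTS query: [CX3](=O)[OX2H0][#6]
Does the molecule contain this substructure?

The pattern [CX3](=O)[OX2H0][#6] describes a carbonyl carbon bonded to an oxygen that is itself bonded to carbon (no H on that O) — an ester.
The closest candidate here is a carboxylic acid group (-C(=O)OH), but the singly-bonded O carries H (OX2H1, not H0). No other fragment satisfies the full query, so there is no match.

No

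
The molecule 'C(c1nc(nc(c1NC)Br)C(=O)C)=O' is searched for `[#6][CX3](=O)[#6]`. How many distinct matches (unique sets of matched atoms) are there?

[#6][CX3](=O)[#6] is the SMARTS for a ketone: a carbonyl carbon (no H) flanked by two carbons.
Exactly one fragment in the molecule meets all constraints, giving 1 match.

1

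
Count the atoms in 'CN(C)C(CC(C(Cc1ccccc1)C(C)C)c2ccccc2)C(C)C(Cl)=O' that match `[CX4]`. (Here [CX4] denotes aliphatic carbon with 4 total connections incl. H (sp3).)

The query [CX4] means: C with X4: aliphatic carbon with exactly 4 total connections (bonds + H).
Check the 28 heavy atoms by environment: 12× C (X4) → match; 1× N (X3) → no; 12× c (aromatic, X3) → no; 1× C (X3) → no; 1× O (X1) → no; 1× Cl (X1) → no.
That gives 12 matching atoms.

12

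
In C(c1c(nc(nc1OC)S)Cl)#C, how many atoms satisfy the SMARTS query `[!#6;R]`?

Check the 12 heavy atoms by environment: 2× n (aromatic, in 6-ring) → match; 4× c (aromatic, in 6-ring) → no; 1× O (acyclic) → no; 3× C (acyclic) → no; 1× S (acyclic) → no; 1× Cl (acyclic) → no.
That gives 2 matching atoms.

2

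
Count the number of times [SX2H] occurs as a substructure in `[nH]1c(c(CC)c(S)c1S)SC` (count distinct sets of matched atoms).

2

[SX2H] is the SMARTS for a thiol: an aliphatic sulfur with two connections, one being H.
The molecule carries 2 separate instances of a thiol (-SH) meeting every constraint; each maps to a distinct set of atoms, giving 2 matches.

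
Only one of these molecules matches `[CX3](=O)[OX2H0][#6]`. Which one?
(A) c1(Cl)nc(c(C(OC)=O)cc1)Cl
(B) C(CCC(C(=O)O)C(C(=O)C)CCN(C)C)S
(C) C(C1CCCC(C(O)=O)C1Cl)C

A

[CX3](=O)[OX2H0][#6] describes a carbonyl carbon bonded to an oxygen that is itself bonded to carbon (no H on that O) (an ester).
(A) contains a methyl-ester group (-C(=O)OCH3), which satisfies every atom and bond constraint.
(B) has a carboxylic acid group (-C(=O)OH) but the singly-bonded O carries H (OX2H1, not H0).
(C) has a carboxylic acid group (-C(=O)OH) but the singly-bonded O carries H (OX2H1, not H0).
So the answer is (A).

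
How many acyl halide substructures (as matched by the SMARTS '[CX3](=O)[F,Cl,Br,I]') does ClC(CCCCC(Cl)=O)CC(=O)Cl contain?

2

[CX3](=O)[F,Cl,Br,I] is the SMARTS for an acyl halide: a carbonyl carbon bonded to a halogen.
The molecule carries 2 separate instances of an acyl chloride (-C(=O)Cl) meeting every constraint; each maps to a distinct set of atoms, giving 2 matches.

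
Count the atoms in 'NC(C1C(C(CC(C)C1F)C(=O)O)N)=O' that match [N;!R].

2

The query [N;!R] means: aliphatic nitrogen not in a ring.
Check the 15 heavy atoms by environment: 6× C (in 6-ring) → no; 3× C (acyclic) → no; 2× N (acyclic) → match; 1× F (acyclic) → no; 3× O (acyclic) → no.
That gives 2 matching atoms.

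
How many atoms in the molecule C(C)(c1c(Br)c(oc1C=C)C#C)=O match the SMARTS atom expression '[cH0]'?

4

Check the 13 heavy atoms by environment: 1× o (aromatic, H0) → no; 4× c (aromatic, H0) → match; 2× C (H1) → no; 1× C (H2) → no; 2× C (H0) → no; 1× O (H0) → no; 1× C (H3) → no; 1× Br (H0) → no.
That gives 4 matching atoms.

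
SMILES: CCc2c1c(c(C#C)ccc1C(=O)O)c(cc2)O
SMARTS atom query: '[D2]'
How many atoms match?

6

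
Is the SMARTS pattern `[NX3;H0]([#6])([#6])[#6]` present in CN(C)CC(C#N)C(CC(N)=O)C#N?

Yes

The pattern [NX3;H0]([#6])([#6])[#6] describes a trivalent nitrogen with no H, bonded to three carbons — a tertiary amine.
The molecule carries a dimethylamino group (-N(CH3)2), whose atoms satisfy every constraint of the query, so the pattern matches.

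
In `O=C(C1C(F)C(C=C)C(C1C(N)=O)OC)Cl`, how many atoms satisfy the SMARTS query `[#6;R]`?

5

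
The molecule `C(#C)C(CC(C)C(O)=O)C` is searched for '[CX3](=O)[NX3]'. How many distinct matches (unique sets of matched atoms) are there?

0

[CX3](=O)[NX3] is the SMARTS for an amide: a carbonyl carbon bonded to a trivalent nitrogen.
The molecule has a carboxylic acid group (-C(=O)OH), but the carbonyl is bonded to O, not to an NX3 nitrogen; nothing else fits, so there are 0 matches.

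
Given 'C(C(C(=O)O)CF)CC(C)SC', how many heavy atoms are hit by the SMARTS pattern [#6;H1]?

2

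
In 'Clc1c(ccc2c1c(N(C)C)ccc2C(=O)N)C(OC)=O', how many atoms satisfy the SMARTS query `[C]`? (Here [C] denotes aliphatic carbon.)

The query [C] means: uppercase C matches aliphatic (non-aromatic) carbon only.
Check the 21 heavy atoms by environment: 10× c (aromatic) → no; 1× Cl → no; 5× C → match; 3× O → no; 2× N → no.
That gives 5 matching atoms.

5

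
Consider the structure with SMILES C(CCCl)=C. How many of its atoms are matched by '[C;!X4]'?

2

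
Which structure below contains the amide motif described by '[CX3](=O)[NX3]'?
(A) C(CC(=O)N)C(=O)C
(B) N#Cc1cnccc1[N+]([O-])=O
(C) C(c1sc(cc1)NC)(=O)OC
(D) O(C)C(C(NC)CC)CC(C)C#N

A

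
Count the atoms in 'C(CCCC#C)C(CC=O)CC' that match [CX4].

8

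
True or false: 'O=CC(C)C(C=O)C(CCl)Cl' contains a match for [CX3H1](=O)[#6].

The pattern [CX3H1](=O)[#6] describes an sp2 carbon with one H, double-bonded to O and single-bonded to carbon — an aldehyde.
The molecule carries an aldehyde (-CHO), whose atoms satisfy every constraint of the query, so the pattern matches.

True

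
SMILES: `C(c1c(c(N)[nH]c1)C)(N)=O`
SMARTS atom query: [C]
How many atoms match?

The query [C] means: uppercase C matches aliphatic (non-aromatic) carbon only.
Check the 10 heavy atoms by environment: 1× n (aromatic) → no; 4× c (aromatic) → no; 2× C → match; 1× O → no; 2× N → no.
That gives 2 matching atoms.

2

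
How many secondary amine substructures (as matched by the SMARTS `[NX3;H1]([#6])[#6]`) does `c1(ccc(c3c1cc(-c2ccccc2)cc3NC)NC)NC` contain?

3

[NX3;H1]([#6])[#6] is the SMARTS for a secondary amine: a trivalent nitrogen with one H, bonded to two carbons.
The molecule carries 3 separate instances of an N-methylamino group (-NHCH3) meeting every constraint; each maps to a distinct set of atoms, giving 3 matches.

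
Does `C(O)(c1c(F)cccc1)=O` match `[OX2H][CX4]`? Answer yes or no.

No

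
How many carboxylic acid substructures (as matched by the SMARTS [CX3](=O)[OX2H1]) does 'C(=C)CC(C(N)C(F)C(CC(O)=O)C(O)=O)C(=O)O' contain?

[CX3](=O)[OX2H1] is the SMARTS for a carboxylic acid: an sp2 carbon double-bonded to O and single-bonded to an -OH oxygen.
The molecule carries 3 separate instances of a carboxylic acid group (-C(=O)OH) meeting every constraint; each maps to a distinct set of atoms, giving 3 matches.

3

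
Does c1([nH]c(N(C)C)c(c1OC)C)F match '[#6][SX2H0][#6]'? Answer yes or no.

No

The pattern [#6][SX2H0][#6] describes an aliphatic sulfur bridging two carbons with no H on the sulfur — a thioether.
The closest candidate here is a methoxy ether (-OCH3), but the bridging atom is O, not S. No other fragment satisfies the full query, so there is no match.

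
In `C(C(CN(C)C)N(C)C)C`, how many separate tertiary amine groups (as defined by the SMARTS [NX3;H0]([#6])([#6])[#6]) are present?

2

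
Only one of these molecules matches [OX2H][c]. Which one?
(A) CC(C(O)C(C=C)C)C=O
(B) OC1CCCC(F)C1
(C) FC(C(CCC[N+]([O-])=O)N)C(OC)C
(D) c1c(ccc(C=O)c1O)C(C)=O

D

[OX2H][c] describes a hydroxyl oxygen attached to an aromatic carbon (a phenol).
(A) has a hydroxyl group (-OH) but the -OH is on an aliphatic carbon, not an aromatic c.
(B) has a hydroxyl group (-OH) but the -OH is on an aliphatic carbon, not an aromatic c.
(C) has a methoxy ether (-OCH3) but the oxygen has H0, not H1.
(D) contains a hydroxyl group (-OH), which satisfies every atom and bond constraint.
So the answer is (D).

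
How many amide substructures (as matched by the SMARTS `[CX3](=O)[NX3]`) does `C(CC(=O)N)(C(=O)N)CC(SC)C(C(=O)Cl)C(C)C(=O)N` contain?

[CX3](=O)[NX3] is the SMARTS for an amide: a carbonyl carbon bonded to a trivalent nitrogen.
The molecule carries 3 separate instances of a primary amide (-C(=O)NH2) meeting every constraint; each maps to a distinct set of atoms, giving 3 matches.

3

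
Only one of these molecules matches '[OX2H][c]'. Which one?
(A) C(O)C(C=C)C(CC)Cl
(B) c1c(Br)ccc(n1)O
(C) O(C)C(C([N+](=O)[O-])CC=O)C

B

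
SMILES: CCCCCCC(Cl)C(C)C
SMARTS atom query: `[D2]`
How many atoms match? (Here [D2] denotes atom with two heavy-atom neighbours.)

The query [D2] means: atom with exactly two heavy-atom neighbours.
Check the 11 heavy atoms by environment: 5× C (D2) → match; 2× C (D3) → no; 3× C (D1) → no; 1× Cl (D1) → no.
That gives 5 matching atoms.

5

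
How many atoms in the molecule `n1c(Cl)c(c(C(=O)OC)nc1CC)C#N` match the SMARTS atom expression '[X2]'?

The query [X2] means: any atom with exactly two total connections (bonds + H).
Check the 15 heavy atoms by environment: 2× n (aromatic, X2) → match; 4× c (aromatic, X3) → no; 1× C (X3) → no; 1× O (X1) → no; 1× O (X2) → match; 3× C (X4) → no; 1× Cl (X1) → no; 1× C (X2) → match; 1× N (X1) → no.
Summing the matching environments: 2 + 1 + 1 = 4 matching atoms.

4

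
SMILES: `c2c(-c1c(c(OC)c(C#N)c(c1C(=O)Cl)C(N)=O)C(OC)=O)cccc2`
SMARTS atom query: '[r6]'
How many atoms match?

12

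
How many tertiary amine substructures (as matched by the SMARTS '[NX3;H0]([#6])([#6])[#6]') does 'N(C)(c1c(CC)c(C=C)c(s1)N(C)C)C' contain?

2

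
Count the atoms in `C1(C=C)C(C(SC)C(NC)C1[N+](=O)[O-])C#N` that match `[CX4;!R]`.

2

The query [CX4;!R] means: aliphatic carbon with four total connections, not in a ring.
Check the 16 heavy atoms by environment: 5× C (X4, in 5-ring) → no; 1× C (X2, acyclic) → no; 1× N (X1, acyclic) → no; 1× N (X3, acyclic) → no; 2× C (X4, acyclic) → match; 1× N (charge +1, X3, acyclic) → no; 1× O (charge -1, X1, acyclic) → no; 1× O (X1, acyclic) → no; 1× S (X2, acyclic) → no; 2× C (X3, acyclic) → no.
That gives 2 matching atoms.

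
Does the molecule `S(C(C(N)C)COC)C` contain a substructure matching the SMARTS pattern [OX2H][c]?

The pattern [OX2H][c] describes a hydroxyl oxygen attached to an aromatic carbon — a phenol.
The closest candidate here is a methoxy ether (-OCH3), but the oxygen has H0, not H1. No other fragment satisfies the full query, so there is no match.

No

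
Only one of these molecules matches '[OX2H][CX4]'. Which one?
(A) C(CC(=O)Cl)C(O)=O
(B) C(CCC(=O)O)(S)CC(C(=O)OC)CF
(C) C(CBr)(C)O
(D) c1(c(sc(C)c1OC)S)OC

C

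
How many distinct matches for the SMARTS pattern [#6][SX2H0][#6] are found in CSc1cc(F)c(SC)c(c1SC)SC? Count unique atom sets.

[#6][SX2H0][#6] is the SMARTS for a thioether: an aliphatic sulfur bridging two carbons with no H on the sulfur.
The molecule carries 4 separate instances of a methylthio ether (-SCH3) meeting every constraint; each maps to a distinct set of atoms, giving 4 matches.

4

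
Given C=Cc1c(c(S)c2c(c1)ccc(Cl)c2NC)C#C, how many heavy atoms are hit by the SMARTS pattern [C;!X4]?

4

The query [C;!X4] means: aliphatic carbon that does not have four total connections.
Check the 18 heavy atoms by environment: 10× c (aromatic, X3) → no; 2× C (X2) → match; 1× N (X3) → no; 1× C (X4) → no; 2× C (X3) → match; 1× Cl (X1) → no; 1× S (X2) → no.
Summing the matching environments: 2 + 2 = 4 matching atoms.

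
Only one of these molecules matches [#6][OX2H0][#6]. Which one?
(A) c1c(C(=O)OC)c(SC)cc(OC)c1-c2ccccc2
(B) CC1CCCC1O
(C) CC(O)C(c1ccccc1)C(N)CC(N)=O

A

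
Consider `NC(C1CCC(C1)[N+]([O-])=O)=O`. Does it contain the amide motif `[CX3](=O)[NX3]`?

Yes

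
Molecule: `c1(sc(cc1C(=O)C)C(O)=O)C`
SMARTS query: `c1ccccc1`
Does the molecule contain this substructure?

No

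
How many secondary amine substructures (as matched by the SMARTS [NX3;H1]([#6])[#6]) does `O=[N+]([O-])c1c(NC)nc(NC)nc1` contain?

2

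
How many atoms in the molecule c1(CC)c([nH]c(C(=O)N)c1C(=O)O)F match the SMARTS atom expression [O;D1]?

The query [O;D1] means: aliphatic oxygen bonded to exactly one heavy atom.
Check the 14 heavy atoms by environment: 1× n (aromatic, D2) → no; 4× c (aromatic, D3) → no; 1× F (D1) → no; 1× C (D2) → no; 1× C (D1) → no; 2× C (D3) → no; 3× O (D1) → match; 1× N (D1) → no.
That gives 3 matching atoms.

3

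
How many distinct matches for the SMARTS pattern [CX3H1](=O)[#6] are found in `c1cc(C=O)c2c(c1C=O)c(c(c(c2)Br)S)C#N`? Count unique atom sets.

[CX3H1](=O)[#6] is the SMARTS for an aldehyde: an sp2 carbon with one H, double-bonded to O and single-bonded to carbon.
The molecule carries 2 separate instances of an aldehyde (-CHO) meeting every constraint; each maps to a distinct set of atoms, giving 2 matches.

2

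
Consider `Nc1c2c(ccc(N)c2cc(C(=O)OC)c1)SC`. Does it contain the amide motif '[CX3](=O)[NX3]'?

No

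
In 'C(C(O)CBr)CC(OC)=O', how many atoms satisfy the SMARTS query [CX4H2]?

The query [CX4H2] means: sp3 carbon (X4) with exactly two hydrogens.
Check the 10 heavy atoms by environment: 3× C (H2, X4) → match; 1× C (H1, X4) → no; 1× C (H0, X3) → no; 1× O (H0, X1) → no; 1× O (H0, X2) → no; 1× C (H3, X4) → no; 1× O (H1, X2) → no; 1× Br (H0, X1) → no.
That gives 3 matching atoms.

3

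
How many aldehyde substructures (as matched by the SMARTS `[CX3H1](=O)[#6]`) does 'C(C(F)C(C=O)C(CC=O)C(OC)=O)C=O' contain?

3

[CX3H1](=O)[#6] is the SMARTS for an aldehyde: an sp2 carbon with one H, double-bonded to O and single-bonded to carbon.
The molecule carries 3 separate instances of an aldehyde (-CHO) meeting every constraint; each maps to a distinct set of atoms, giving 3 matches.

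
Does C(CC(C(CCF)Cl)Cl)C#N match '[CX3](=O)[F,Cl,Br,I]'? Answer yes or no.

The pattern [CX3](=O)[F,Cl,Br,I] describes a carbonyl carbon bonded to a halogen — an acyl halide.
The closest candidate here is a chloro substituent, but the Cl is not on a carbonyl carbon. No other fragment satisfies the full query, so there is no match.

No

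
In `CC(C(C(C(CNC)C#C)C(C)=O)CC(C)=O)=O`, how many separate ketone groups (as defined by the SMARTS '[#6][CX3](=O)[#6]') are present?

3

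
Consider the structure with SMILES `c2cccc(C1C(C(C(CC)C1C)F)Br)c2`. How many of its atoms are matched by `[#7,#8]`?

0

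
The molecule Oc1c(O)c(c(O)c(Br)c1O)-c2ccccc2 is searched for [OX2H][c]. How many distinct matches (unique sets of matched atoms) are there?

4

[OX2H][c] is the SMARTS for a phenol: a hydroxyl oxygen attached to an aromatic carbon.
The molecule carries 4 separate instances of a hydroxyl group (-OH) meeting every constraint; each maps to a distinct set of atoms, giving 4 matches.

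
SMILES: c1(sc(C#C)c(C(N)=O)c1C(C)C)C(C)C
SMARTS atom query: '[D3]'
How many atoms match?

Check the 16 heavy atoms by environment: 1× s (aromatic, D2) → no; 4× c (aromatic, D3) → match; 3× C (D3) → match; 5× C (D1) → no; 1× C (D2) → no; 1× O (D1) → no; 1× N (D1) → no.
Summing the matching environments: 4 + 3 = 7 matching atoms.

7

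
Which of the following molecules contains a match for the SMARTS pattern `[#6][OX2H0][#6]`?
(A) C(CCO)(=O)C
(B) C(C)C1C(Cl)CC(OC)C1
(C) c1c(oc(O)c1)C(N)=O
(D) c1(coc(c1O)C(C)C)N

B

[#6][OX2H0][#6] describes an aliphatic oxygen bridging two carbons with no H on the oxygen (an ether).
(A) has a hydroxyl group (-OH) but the oxygen has H1, not H0 bridging two carbons.
(B) contains a methoxy ether (-OCH3), which satisfies every atom and bond constraint.
(C) has a hydroxyl group (-OH) but the oxygen has H1, not H0 bridging two carbons.
(D) has a hydroxyl group (-OH) but the oxygen has H1, not H0 bridging two carbons.
So the answer is (B).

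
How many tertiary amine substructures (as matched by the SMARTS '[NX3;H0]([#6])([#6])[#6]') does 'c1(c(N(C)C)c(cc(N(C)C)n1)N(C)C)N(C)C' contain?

4

[NX3;H0]([#6])([#6])[#6] is the SMARTS for a tertiary amine: a trivalent nitrogen with no H, bonded to three carbons.
The molecule carries 4 separate instances of a dimethylamino group (-N(CH3)2) meeting every constraint; each maps to a distinct set of atoms, giving 4 matches.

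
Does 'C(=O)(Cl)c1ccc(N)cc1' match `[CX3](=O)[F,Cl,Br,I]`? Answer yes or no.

Yes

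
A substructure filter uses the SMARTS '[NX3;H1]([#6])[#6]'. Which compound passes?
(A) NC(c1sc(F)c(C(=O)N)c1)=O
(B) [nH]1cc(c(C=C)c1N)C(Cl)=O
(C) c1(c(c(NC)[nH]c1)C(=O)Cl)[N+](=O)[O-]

C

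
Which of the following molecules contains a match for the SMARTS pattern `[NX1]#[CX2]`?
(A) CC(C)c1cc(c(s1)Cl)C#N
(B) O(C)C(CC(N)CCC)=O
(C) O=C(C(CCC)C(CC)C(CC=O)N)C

[NX1]#[CX2] describes a nitrogen triple-bonded to a two-connected carbon (a nitrile).
(A) contains a nitrile (-C#N), which satisfies every atom and bond constraint.
(B) has a primary amino group (-NH2) but the nitrogen is NX3 (three connections), not NX1 triple-bonded.
(C) has a primary amino group (-NH2) but the nitrogen is NX3 (three connections), not NX1 triple-bonded.
So the answer is (A).

A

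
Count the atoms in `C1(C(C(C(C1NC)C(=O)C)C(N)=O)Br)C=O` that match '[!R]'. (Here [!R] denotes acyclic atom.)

11

Check the 16 heavy atoms by environment: 5× C (in 5-ring) → no; 5× C (acyclic) → match; 3× O (acyclic) → match; 2× N (acyclic) → match; 1× Br (acyclic) → match.
Summing the matching environments: 5 + 3 + 2 + 1 = 11 matching atoms.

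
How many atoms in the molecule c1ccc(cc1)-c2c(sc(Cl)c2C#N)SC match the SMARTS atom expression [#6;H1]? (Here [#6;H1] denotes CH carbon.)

5

The query [#6;H1] means: any carbon bearing exactly one hydrogen.
Check the 16 heavy atoms by environment: 1× s (aromatic, H0) → no; 5× c (aromatic, H0) → no; 1× Cl (H0) → no; 5× c (aromatic, H1) → match; 1× C (H0) → no; 1× N (H0) → no; 1× S (H0) → no; 1× C (H3) → no.
That gives 5 matching atoms.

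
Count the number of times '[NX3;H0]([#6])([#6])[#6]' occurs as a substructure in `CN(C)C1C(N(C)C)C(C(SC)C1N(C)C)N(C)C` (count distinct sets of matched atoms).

4

[NX3;H0]([#6])([#6])[#6] is the SMARTS for a tertiary amine: a trivalent nitrogen with no H, bonded to three carbons.
The molecule carries 4 separate instances of a dimethylamino group (-N(CH3)2) meeting every constraint; each maps to a distinct set of atoms, giving 4 matches.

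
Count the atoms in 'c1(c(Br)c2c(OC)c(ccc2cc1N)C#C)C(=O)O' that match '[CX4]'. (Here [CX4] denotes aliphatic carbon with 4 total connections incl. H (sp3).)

1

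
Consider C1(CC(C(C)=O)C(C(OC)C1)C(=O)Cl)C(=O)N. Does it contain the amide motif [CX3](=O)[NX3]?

The pattern [CX3](=O)[NX3] describes a carbonyl carbon bonded to a trivalent nitrogen — an amide.
The molecule carries a primary amide (-C(=O)NH2), whose atoms satisfy every constraint of the query, so the pattern matches.

Yes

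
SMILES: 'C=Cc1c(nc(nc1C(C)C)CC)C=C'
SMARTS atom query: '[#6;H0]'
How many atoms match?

Check the 15 heavy atoms by environment: 2× n (aromatic, H0) → no; 4× c (aromatic, H0) → match; 3× C (H1) → no; 3× C (H3) → no; 3× C (H2) → no.
That gives 4 matching atoms.

4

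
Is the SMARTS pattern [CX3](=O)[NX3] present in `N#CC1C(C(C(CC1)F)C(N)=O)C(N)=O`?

Yes

The pattern [CX3](=O)[NX3] describes a carbonyl carbon bonded to a trivalent nitrogen — an amide.
The molecule carries a primary amide (-C(=O)NH2), whose atoms satisfy every constraint of the query, so the pattern matches.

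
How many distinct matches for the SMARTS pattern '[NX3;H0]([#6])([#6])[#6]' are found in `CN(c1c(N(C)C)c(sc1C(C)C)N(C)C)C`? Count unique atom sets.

[NX3;H0]([#6])([#6])[#6] is the SMARTS for a tertiary amine: a trivalent nitrogen with no H, bonded to three carbons.
The molecule carries 3 separate instances of a dimethylamino group (-N(CH3)2) meeting every constraint; each maps to a distinct set of atoms, giving 3 matches.

3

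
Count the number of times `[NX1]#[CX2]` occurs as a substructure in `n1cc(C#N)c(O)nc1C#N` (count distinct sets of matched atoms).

2

[NX1]#[CX2] is the SMARTS for a nitrile: a nitrogen triple-bonded to a two-connected carbon.
The molecule carries 2 separate instances of a nitrile (-C#N) meeting every constraint; each maps to a distinct set of atoms, giving 2 matches.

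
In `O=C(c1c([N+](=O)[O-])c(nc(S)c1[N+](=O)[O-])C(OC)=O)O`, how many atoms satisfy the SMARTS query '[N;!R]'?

The query [N;!R] means: aliphatic nitrogen not in a ring.
Check the 20 heavy atoms by environment: 1× n (aromatic, in 6-ring) → no; 5× c (aromatic, in 6-ring) → no; 2× N (charge +1, acyclic) → match; 2× O (charge -1, acyclic) → no; 6× O (acyclic) → no; 1× S (acyclic) → no; 3× C (acyclic) → no.
That gives 2 matching atoms.

2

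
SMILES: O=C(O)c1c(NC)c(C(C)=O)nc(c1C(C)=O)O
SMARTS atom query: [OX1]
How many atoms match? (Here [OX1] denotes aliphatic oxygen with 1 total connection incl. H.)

The query [OX1] means: aliphatic oxygen with one total connection — typically a carbonyl =O or an oxide.
Check the 18 heavy atoms by environment: 1× n (aromatic, X2) → no; 5× c (aromatic, X3) → no; 1× N (X3) → no; 3× C (X4) → no; 3× C (X3) → no; 3× O (X1) → match; 2× O (X2) → no.
That gives 3 matching atoms.

3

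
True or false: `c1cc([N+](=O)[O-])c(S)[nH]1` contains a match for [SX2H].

True

The pattern [SX2H] describes an aliphatic sulfur with two connections, one being H — a thiol.
The molecule carries a thiol (-SH), whose atoms satisfy every constraint of the query, so the pattern matches.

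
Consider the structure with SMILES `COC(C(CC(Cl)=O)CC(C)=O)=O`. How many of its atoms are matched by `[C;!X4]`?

3

The query [C;!X4] means: aliphatic carbon that does not have four total connections.
Check the 13 heavy atoms by environment: 5× C (X4) → no; 3× C (X3) → match; 3× O (X1) → no; 1× Cl (X1) → no; 1× O (X2) → no.
That gives 3 matching atoms.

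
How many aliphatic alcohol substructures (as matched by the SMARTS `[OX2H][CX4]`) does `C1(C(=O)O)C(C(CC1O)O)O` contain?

[OX2H][CX4] is the SMARTS for an aliphatic alcohol: a hydroxyl oxygen bound to an sp3 (X4) carbon.
The molecule carries 3 separate instances of a hydroxyl group (-OH) meeting every constraint; each maps to a distinct set of atoms, giving 3 matches.

3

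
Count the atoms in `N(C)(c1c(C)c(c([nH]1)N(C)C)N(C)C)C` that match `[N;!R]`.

The query [N;!R] means: aliphatic nitrogen not in a ring.
Check the 15 heavy atoms by environment: 1× n (aromatic, in 5-ring) → no; 4× c (aromatic, in 5-ring) → no; 3× N (acyclic) → match; 7× C (acyclic) → no.
That gives 3 matching atoms.

3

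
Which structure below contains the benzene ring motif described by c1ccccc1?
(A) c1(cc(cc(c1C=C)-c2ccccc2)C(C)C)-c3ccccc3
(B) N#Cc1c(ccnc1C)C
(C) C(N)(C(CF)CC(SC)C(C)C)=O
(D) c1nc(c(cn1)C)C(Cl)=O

A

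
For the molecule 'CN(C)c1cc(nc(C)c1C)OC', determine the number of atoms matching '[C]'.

The query [C] means: uppercase C matches aliphatic (non-aromatic) carbon only.
Check the 13 heavy atoms by environment: 1× n (aromatic) → no; 5× c (aromatic) → no; 5× C → match; 1× N → no; 1× O → no.
That gives 5 matching atoms.

5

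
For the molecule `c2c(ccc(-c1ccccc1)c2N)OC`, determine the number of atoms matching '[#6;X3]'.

12

The query [#6;X3] means: any carbon (aromatic or not) with three total connections.
Check the 15 heavy atoms by environment: 12× c (aromatic, X3) → match; 1× N (X3) → no; 1× O (X2) → no; 1× C (X4) → no.
That gives 12 matching atoms.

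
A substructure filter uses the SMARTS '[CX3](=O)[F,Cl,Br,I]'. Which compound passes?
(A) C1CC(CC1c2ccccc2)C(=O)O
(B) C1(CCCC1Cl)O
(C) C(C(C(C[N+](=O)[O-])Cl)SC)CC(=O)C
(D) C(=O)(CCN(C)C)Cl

D

[CX3](=O)[F,Cl,Br,I] describes a carbonyl carbon bonded to a halogen (an acyl halide).
(A) has a carboxylic acid group (-C(=O)OH) but the carbonyl is bonded to -OH, not to a halogen.
(B) has a chloro substituent but the Cl is not on a carbonyl carbon.
(C) has a chloro substituent but the Cl is not on a carbonyl carbon.
(D) contains an acyl chloride (-C(=O)Cl), which satisfies every atom and bond constraint.
So the answer is (D).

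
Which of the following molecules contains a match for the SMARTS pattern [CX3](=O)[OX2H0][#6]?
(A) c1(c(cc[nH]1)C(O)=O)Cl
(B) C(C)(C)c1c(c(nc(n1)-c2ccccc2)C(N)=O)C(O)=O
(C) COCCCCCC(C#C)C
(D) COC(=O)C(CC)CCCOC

[CX3](=O)[OX2H0][#6] describes a carbonyl carbon bonded to an oxygen that is itself bonded to carbon (no H on that O) (an ester).
(A) has a carboxylic acid group (-C(=O)OH) but the singly-bonded O carries H (OX2H1, not H0).
(B) has a primary amide (-C(=O)NH2) but the carbonyl is bonded to N, not to an O-C linkage.
(C) has a methoxy ether (-OCH3) but the ether oxygen is not adjacent to a C=O carbon.
(D) contains a methyl-ester group (-C(=O)OCH3), which satisfies every atom and bond constraint.
So the answer is (D).

D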